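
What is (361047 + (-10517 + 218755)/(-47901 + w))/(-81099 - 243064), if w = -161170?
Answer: -10783464157/9681868939 ≈ -1.1138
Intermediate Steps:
(361047 + (-10517 + 218755)/(-47901 + w))/(-81099 - 243064) = (361047 + (-10517 + 218755)/(-47901 - 161170))/(-81099 - 243064) = (361047 + 208238/(-209071))/(-324163) = (361047 + 208238*(-1/209071))*(-1/324163) = (361047 - 208238/209071)*(-1/324163) = (75484249099/209071)*(-1/324163) = -10783464157/9681868939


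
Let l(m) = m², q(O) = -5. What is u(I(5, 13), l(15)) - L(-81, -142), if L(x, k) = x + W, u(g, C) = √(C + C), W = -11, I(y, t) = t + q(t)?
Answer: 92 + 15*√2 ≈ 113.21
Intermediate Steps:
I(y, t) = -5 + t (I(y, t) = t - 5 = -5 + t)
u(g, C) = √2*√C (u(g, C) = √(2*C) = √2*√C)
L(x, k) = -11 + x (L(x, k) = x - 11 = -11 + x)
u(I(5, 13), l(15)) - L(-81, -142) = √2*√(15²) - (-11 - 81) = √2*√225 - 1*(-92) = √2*15 + 92 = 15*√2 + 92 = 92 + 15*√2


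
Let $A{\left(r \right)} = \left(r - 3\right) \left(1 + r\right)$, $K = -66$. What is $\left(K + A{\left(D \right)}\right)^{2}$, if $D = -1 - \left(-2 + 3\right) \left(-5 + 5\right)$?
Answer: $4356$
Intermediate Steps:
$D = -1$ ($D = -1 - 1 \cdot 0 = -1 - 0 = -1 + 0 = -1$)
$A{\left(r \right)} = \left(1 + r\right) \left(-3 + r\right)$ ($A{\left(r \right)} = \left(-3 + r\right) \left(1 + r\right) = \left(1 + r\right) \left(-3 + r\right)$)
$\left(K + A{\left(D \right)}\right)^{2} = \left(-66 - \left(1 - 1\right)\right)^{2} = \left(-66 + \left(-3 + 1 + 2\right)\right)^{2} = \left(-66 + 0\right)^{2} = \left(-66\right)^{2} = 4356$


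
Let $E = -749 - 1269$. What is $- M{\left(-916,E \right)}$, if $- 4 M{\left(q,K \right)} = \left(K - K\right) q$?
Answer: $0$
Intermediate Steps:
$E = -2018$
$M{\left(q,K \right)} = 0$ ($M{\left(q,K \right)} = - \frac{\left(K - K\right) q}{4} = - \frac{0 q}{4} = \left(- \frac{1}{4}\right) 0 = 0$)
$- M{\left(-916,E \right)} = \left(-1\right) 0 = 0$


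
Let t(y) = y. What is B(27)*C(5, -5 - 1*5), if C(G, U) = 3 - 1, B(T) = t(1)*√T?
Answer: 6*√3 ≈ 10.392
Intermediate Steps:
B(T) = √T (B(T) = 1*√T = √T)
C(G, U) = 2
B(27)*C(5, -5 - 1*5) = √27*2 = (3*√3)*2 = 6*√3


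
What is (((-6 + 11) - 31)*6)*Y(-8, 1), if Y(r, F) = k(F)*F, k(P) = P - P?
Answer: 0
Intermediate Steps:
k(P) = 0
Y(r, F) = 0 (Y(r, F) = 0*F = 0)
(((-6 + 11) - 31)*6)*Y(-8, 1) = (((-6 + 11) - 31)*6)*0 = ((5 - 31)*6)*0 = -26*6*0 = -156*0 = 0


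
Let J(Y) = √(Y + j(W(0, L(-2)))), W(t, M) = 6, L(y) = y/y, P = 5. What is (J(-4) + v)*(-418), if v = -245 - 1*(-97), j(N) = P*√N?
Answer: 61864 - 418*√(-4 + 5*√6) ≈ 60664.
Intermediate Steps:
L(y) = 1
j(N) = 5*√N
J(Y) = √(Y + 5*√6)
v = -148 (v = -245 + 97 = -148)
(J(-4) + v)*(-418) = (√(-4 + 5*√6) - 148)*(-418) = (-148 + √(-4 + 5*√6))*(-418) = 61864 - 418*√(-4 + 5*√6)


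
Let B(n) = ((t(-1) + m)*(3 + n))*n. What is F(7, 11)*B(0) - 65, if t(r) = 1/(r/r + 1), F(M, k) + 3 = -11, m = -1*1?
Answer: -65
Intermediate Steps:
m = -1
F(M, k) = -14 (F(M, k) = -3 - 11 = -14)
t(r) = ½ (t(r) = 1/(1 + 1) = 1/2 = ½)
B(n) = n*(-3/2 - n/2) (B(n) = ((½ - 1)*(3 + n))*n = (-(3 + n)/2)*n = (-3/2 - n/2)*n = n*(-3/2 - n/2))
F(7, 11)*B(0) - 65 = -(-7)*0*(3 + 0) - 65 = -(-7)*0*3 - 65 = -14*0 - 65 = 0 - 65 = -65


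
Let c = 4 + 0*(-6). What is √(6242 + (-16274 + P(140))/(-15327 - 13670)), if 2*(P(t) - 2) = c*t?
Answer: √5248899668202/28997 ≈ 79.010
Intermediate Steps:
c = 4 (c = 4 + 0 = 4)
P(t) = 2 + 2*t (P(t) = 2 + (4*t)/2 = 2 + 2*t)
√(6242 + (-16274 + P(140))/(-15327 - 13670)) = √(6242 + (-16274 + (2 + 2*140))/(-15327 - 13670)) = √(6242 + (-16274 + (2 + 280))/(-28997)) = √(6242 + (-16274 + 282)*(-1/28997)) = √(6242 - 15992*(-1/28997)) = √(6242 + 15992/28997) = √(181015266/28997) = √5248899668202/28997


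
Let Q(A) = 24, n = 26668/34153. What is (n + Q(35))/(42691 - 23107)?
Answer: 211585/167213088 ≈ 0.0012654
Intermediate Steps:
n = 26668/34153 (n = 26668*(1/34153) = 26668/34153 ≈ 0.78084)
(n + Q(35))/(42691 - 23107) = (26668/34153 + 24)/(42691 - 23107) = (846340/34153)/19584 = (846340/34153)*(1/19584) = 211585/167213088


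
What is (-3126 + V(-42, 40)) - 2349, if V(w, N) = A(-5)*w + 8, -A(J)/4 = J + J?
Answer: -7147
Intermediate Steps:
A(J) = -8*J (A(J) = -4*(J + J) = -8*J)
V(w, N) = 8 + 40*w (V(w, N) = (-8*(-5))*w + 8 = 40*w + 8 = 8 + 40*w)
(-3126 + V(-42, 40)) - 2349 = (-3126 + (8 + 40*(-42))) - 2349 = (-3126 + (8 - 1680)) - 2349 = (-3126 - 1672) - 2349 = -4798 - 2349 = -7147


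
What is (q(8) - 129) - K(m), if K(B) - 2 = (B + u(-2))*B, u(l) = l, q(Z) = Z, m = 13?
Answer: -266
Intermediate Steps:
K(B) = 2 + B*(-2 + B) (K(B) = 2 + (B - 2)*B = 2 + (-2 + B)*B = 2 + B*(-2 + B))
(q(8) - 129) - K(m) = (8 - 129) - (2 + 13² - 2*13) = -121 - (2 + 169 - 26) = -121 - 1*145 = -121 - 145 = -266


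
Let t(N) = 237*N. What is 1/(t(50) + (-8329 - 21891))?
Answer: -1/18370 ≈ -5.4437e-5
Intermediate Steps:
1/(t(50) + (-8329 - 21891)) = 1/(237*50 + (-8329 - 21891)) = 1/(11850 - 30220) = 1/(-18370) = -1/18370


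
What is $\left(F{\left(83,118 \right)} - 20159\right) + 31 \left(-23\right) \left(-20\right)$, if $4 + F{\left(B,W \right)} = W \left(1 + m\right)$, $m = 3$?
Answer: $-5431$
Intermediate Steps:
$F{\left(B,W \right)} = -4 + 4 W$ ($F{\left(B,W \right)} = -4 + W \left(1 + 3\right) = -4 + W 4 = -4 + 4 W$)
$\left(F{\left(83,118 \right)} - 20159\right) + 31 \left(-23\right) \left(-20\right) = \left(\left(-4 + 4 \cdot 118\right) - 20159\right) + 31 \left(-23\right) \left(-20\right) = \left(\left(-4 + 472\right) - 20159\right) - -14260 = \left(468 - 20159\right) + 14260 = -19691 + 14260 = -5431$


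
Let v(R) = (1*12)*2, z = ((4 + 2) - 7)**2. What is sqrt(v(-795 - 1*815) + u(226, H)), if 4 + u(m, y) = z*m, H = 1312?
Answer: sqrt(246) ≈ 15.684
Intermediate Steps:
z = 1 (z = (6 - 7)**2 = (-1)**2 = 1)
v(R) = 24 (v(R) = 12*2 = 24)
u(m, y) = -4 + m (u(m, y) = -4 + 1*m = -4 + m)
sqrt(v(-795 - 1*815) + u(226, H)) = sqrt(24 + (-4 + 226)) = sqrt(24 + 222) = sqrt(246)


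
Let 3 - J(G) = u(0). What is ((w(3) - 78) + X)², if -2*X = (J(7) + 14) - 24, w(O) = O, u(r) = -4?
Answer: 21609/4 ≈ 5402.3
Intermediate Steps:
J(G) = 7 (J(G) = 3 - 1*(-4) = 3 + 4 = 7)
X = 3/2 (X = -((7 + 14) - 24)/2 = -(21 - 24)/2 = -½*(-3) = 3/2 ≈ 1.5000)
((w(3) - 78) + X)² = ((3 - 78) + 3/2)² = (-75 + 3/2)² = (-147/2)² = 21609/4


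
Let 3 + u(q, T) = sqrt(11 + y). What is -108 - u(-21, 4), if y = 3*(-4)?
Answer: -105 - I ≈ -105.0 - 1.0*I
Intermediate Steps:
y = -12
u(q, T) = -3 + I (u(q, T) = -3 + sqrt(11 - 12) = -3 + sqrt(-1) = -3 + I)
-108 - u(-21, 4) = -108 - (-3 + I) = -108 + (3 - I) = -105 - I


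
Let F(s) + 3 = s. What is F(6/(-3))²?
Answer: 25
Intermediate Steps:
F(s) = -3 + s
F(6/(-3))² = (-3 + 6/(-3))² = (-3 + 6*(-⅓))² = (-3 - 2)² = (-5)² = 25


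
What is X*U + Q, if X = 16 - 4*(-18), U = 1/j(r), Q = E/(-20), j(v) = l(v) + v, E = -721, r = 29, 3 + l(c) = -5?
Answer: 16901/420 ≈ 40.240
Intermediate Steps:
l(c) = -8 (l(c) = -3 - 5 = -8)
j(v) = -8 + v
Q = 721/20 (Q = -721/(-20) = -721*(-1/20) = 721/20 ≈ 36.050)
U = 1/21 (U = 1/(-8 + 29) = 1/21 ≈ 0.047619)
X = 88 (X = 16 + 72 = 88)
X*U + Q = 88*(1/21) + 721/20 = 88/21 + 721/20 = 16901/420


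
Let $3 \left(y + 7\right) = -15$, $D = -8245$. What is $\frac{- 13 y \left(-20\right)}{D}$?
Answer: $\frac{624}{1649} \approx 0.37841$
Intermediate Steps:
$y = -12$ ($y = -7 + \frac{1}{3} \left(-15\right) = -7 - 5 = -12$)
$\frac{- 13 y \left(-20\right)}{D} = \frac{\left(-13\right) \left(-12\right) \left(-20\right)}{-8245} = 156 \left(-20\right) \left(- \frac{1}{8245}\right) = \left(-3120\right) \left(- \frac{1}{8245}\right) = \frac{624}{1649}$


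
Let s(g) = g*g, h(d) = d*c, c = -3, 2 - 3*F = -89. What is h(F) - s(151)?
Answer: -22892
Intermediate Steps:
F = 91/3 (F = 2/3 - 1/3*(-89) = 2/3 + 89/3 = 91/3 ≈ 30.333)
h(d) = -3*d (h(d) = d*(-3) = -3*d)
s(g) = g**2
h(F) - s(151) = -3*91/3 - 1*151**2 = -91 - 1*22801 = -91 - 22801 = -22892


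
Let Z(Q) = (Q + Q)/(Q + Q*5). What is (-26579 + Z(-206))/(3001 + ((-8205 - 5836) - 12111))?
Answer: 79736/69453 ≈ 1.1481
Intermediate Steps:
Z(Q) = ⅓ (Z(Q) = (2*Q)/(Q + 5*Q) = (2*Q)/((6*Q)) = (2*Q)*(1/(6*Q)) = ⅓)
(-26579 + Z(-206))/(3001 + ((-8205 - 5836) - 12111)) = (-26579 + ⅓)/(3001 + ((-8205 - 5836) - 12111)) = -79736/(3*(3001 + (-14041 - 12111))) = -79736/(3*(3001 - 26152)) = -79736/3/(-23151) = -79736/3*(-1/23151) = 79736/69453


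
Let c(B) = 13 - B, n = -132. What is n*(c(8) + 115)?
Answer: -15840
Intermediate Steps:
n*(c(8) + 115) = -132*((13 - 1*8) + 115) = -132*((13 - 8) + 115) = -132*(5 + 115) = -132*120 = -15840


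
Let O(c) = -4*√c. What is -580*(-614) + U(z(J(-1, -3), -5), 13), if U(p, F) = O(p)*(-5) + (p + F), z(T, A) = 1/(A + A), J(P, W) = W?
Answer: 3561329/10 + 2*I*√10 ≈ 3.5613e+5 + 6.3246*I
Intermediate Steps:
z(T, A) = 1/(2*A)
U(p, F) = F + p + 20*√p (U(p, F) = -4*√p*(-5) + (p + F) = 20*√p + (F + p) = F + p + 20*√p)
-580*(-614) + U(z(J(-1, -3), -5), 13) = -580*(-614) + (13 + (½)/(-5) + 20*√((½)/(-5))) = 356120 + (13 + (½)*(-⅕) + 20*√((½)*(-⅕))) = 356120 + (13 - ⅒ + 20*√(-⅒)) = 356120 + (13 - ⅒ + 20*(I*√10/10)) = 356120 + (13 - ⅒ + 2*I*√10) = 356120 + (129/10 + 2*I*√10) = 3561329/10 + 2*I*√10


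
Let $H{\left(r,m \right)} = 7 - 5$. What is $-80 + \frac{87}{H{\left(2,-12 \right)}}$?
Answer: $- \frac{73}{2} \approx -36.5$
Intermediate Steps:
$H{\left(r,m \right)} = 2$
$-80 + \frac{87}{H{\left(2,-12 \right)}} = -80 + \frac{87}{2} = - \frac{73}{2}$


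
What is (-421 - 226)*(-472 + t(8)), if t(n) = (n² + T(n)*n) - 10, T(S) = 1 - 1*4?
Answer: 285974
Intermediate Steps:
T(S) = -3 (T(S) = 1 - 4 = -3)
t(n) = -10 + n² - 3*n (t(n) = (n² - 3*n) - 10 = -10 + n² - 3*n)
(-421 - 226)*(-472 + t(8)) = (-421 - 226)*(-472 + (-10 + 8² - 3*8)) = -647*(-472 + (-10 + 64 - 24)) = -647*(-472 + 30) = -647*(-442) = 285974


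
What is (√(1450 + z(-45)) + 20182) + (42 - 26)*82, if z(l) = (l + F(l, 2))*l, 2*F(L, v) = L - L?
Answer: 21494 + 5*√139 ≈ 21553.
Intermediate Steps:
F(L, v) = 0 (F(L, v) = (L - L)/2 = (½)*0 = 0)
z(l) = l² (z(l) = (l + 0)*l = l*l = l²)
(√(1450 + z(-45)) + 20182) + (42 - 26)*82 = (√(1450 + (-45)²) + 20182) + (42 - 26)*82 = (√(1450 + 2025) + 20182) + 16*82 = (√3475 + 20182) + 1312 = (5*√139 + 20182) + 1312 = (20182 + 5*√139) + 1312 = 21494 + 5*√139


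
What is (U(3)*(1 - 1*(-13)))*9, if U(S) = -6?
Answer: -756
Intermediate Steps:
(U(3)*(1 - 1*(-13)))*9 = -6*(1 - 1*(-13))*9 = -6*(1 + 13)*9 = -6*14*9 = -84*9 = -756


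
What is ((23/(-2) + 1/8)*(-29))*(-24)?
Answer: -7917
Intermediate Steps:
((23/(-2) + 1/8)*(-29))*(-24) = ((23*(-½) + 1*(⅛))*(-29))*(-24) = ((-23/2 + ⅛)*(-29))*(-24) = -91/8*(-29)*(-24) = (2639/8)*(-24) = -7917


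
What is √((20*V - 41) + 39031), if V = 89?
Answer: 3*√4530 ≈ 201.92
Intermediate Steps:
√((20*V - 41) + 39031) = √((20*89 - 41) + 39031) = √((1780 - 41) + 39031) = √(1739 + 39031) = √40770 = 3*√4530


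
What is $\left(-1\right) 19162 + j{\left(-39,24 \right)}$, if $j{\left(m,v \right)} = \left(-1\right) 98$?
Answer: $-19260$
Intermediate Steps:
$j{\left(m,v \right)} = -98$
$\left(-1\right) 19162 + j{\left(-39,24 \right)} = \left(-1\right) 19162 - 98 = -19162 - 98 = -19260$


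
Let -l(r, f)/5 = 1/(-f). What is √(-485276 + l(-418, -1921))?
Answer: I*√1790785401121/1921 ≈ 696.62*I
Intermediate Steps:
l(r, f) = 5/f (l(r, f) = -5*(-1/f) = -(-5)/f = 5/f)
√(-485276 + l(-418, -1921)) = √(-485276 + 5/(-1921)) = √(-485276 + 5*(-1/1921)) = √(-485276 - 5/1921) = √(-932215201/1921) = I*√1790785401121/1921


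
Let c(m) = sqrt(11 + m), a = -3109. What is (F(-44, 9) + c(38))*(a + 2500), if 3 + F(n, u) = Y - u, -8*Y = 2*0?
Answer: 3045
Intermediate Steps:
Y = 0 (Y = -0/4 = -1/8*0 = 0)
F(n, u) = -3 - u (F(n, u) = -3 + (0 - u) = -3 - u)
(F(-44, 9) + c(38))*(a + 2500) = ((-3 - 1*9) + sqrt(11 + 38))*(-3109 + 2500) = ((-3 - 9) + sqrt(49))*(-609) = (-12 + 7)*(-609) = -5*(-609) = 3045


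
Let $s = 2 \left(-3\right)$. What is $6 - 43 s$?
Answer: $264$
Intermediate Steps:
$s = -6$
$6 - 43 s = 6 - -258 = 6 + 258 = 264$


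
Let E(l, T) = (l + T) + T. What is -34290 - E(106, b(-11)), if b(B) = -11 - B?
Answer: -34396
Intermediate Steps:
E(l, T) = l + 2*T (E(l, T) = (T + l) + T = l + 2*T)
-34290 - E(106, b(-11)) = -34290 - (106 + 2*(-11 - 1*(-11))) = -34290 - (106 + 2*(-11 + 11)) = -34290 - (106 + 2*0) = -34290 - (106 + 0) = -34290 - 1*106 = -34290 - 106 = -34396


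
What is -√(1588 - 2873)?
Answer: -I*√1285 ≈ -35.847*I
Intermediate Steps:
-√(1588 - 2873) = -√(-1285) = -I*√1285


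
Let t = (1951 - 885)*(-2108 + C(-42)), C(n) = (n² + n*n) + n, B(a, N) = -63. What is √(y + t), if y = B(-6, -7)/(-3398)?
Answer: √16961067277066/3398 ≈ 1212.0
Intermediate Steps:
C(n) = n + 2*n² (C(n) = (n² + n²) + n = 2*n² + n = n + 2*n²)
y = 63/3398 (y = -63/(-3398) = -63*(-1/3398) = 63/3398 ≈ 0.018540)
t = 1468948 (t = (1951 - 885)*(-2108 - 42*(1 + 2*(-42))) = 1066*(-2108 - 42*(1 - 84)) = 1066*(-2108 - 42*(-83)) = 1066*(-2108 + 3486) = 1066*1378 = 1468948)
√(y + t) = √(63/3398 + 1468948) = √(4991485367/3398) = √16961067277066/3398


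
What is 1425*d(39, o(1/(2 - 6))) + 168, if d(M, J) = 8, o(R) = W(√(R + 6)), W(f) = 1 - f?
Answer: 11568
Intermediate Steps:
o(R) = 1 - √(6 + R) (o(R) = 1 - √(R + 6) = 1 - √(6 + R))
1425*d(39, o(1/(2 - 6))) + 168 = 1425*8 + 168 = 11400 + 168 = 11568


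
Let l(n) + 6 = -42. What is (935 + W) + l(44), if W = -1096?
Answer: -209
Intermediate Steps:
l(n) = -48 (l(n) = -6 - 42 = -48)
(935 + W) + l(44) = (935 - 1096) - 48 = -161 - 48 = -209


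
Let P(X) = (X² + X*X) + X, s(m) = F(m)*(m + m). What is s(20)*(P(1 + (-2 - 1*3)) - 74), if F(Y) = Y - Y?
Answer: 0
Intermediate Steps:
F(Y) = 0
s(m) = 0 (s(m) = 0*(m + m) = 0*(2*m) = 0)
P(X) = X + 2*X² (P(X) = (X² + X²) + X = 2*X² + X = X + 2*X²)
s(20)*(P(1 + (-2 - 1*3)) - 74) = 0*((1 + (-2 - 1*3))*(1 + 2*(1 + (-2 - 1*3))) - 74) = 0*((1 + (-2 - 3))*(1 + 2*(1 + (-2 - 3))) - 74) = 0*((1 - 5)*(1 + 2*(1 - 5)) - 74) = 0*(-4*(1 + 2*(-4)) - 74) = 0*(-4*(1 - 8) - 74) = 0*(-4*(-7) - 74) = 0*(28 - 74) = 0*(-46) = 0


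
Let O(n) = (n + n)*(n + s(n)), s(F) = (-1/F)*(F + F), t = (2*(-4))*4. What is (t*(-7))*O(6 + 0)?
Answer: 10752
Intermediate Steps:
t = -32 (t = -8*4 = -32)
s(F) = -2 (s(F) = (-1/F)*(2*F) = -2)
O(n) = 2*n*(-2 + n) (O(n) = (n + n)*(n - 2) = (2*n)*(-2 + n) = 2*n*(-2 + n))
(t*(-7))*O(6 + 0) = (-32*(-7))*(2*(6 + 0)*(-2 + (6 + 0))) = 224*(2*6*(-2 + 6)) = 224*(2*6*4) = 224*48 = 10752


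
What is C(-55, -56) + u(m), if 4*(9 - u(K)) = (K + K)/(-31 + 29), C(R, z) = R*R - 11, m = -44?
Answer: 3012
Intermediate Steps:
C(R, z) = -11 + R² (C(R, z) = R² - 11 = -11 + R²)
u(K) = 9 + K/4 (u(K) = 9 - (K + K)/(4*(-31 + 29)) = 9 - 2*K/(4*(-2)) = 9 - 2*K*(-1)/(4*2) = 9 - (-1)*K/4 = 9 + K/4)
C(-55, -56) + u(m) = (-11 + (-55)²) + (9 + (¼)*(-44)) = (-11 + 3025) + (9 - 11) = 3014 - 2 = 3012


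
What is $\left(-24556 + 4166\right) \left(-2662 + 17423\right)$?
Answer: $-300976790$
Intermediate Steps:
$\left(-24556 + 4166\right) \left(-2662 + 17423\right) = \left(-20390\right) 14761 = -300976790$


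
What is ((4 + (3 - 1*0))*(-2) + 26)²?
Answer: 144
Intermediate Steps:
((4 + (3 - 1*0))*(-2) + 26)² = ((4 + (3 + 0))*(-2) + 26)² = ((4 + 3)*(-2) + 26)² = (7*(-2) + 26)² = (-14 + 26)² = 12² = 144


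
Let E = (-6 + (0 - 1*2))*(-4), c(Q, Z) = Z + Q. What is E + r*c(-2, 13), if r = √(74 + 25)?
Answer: 32 + 33*√11 ≈ 141.45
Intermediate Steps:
c(Q, Z) = Q + Z
r = 3*√11 (r = √99 = 3*√11 ≈ 9.9499)
E = 32 (E = (-6 + (0 - 2))*(-4) = (-6 - 2)*(-4) = -8*(-4) = 32)
E + r*c(-2, 13) = 32 + (3*√11)*(-2 + 13) = 32 + (3*√11)*11 = 32 + 33*√11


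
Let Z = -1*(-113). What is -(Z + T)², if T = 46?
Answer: -25281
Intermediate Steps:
Z = 113
-(Z + T)² = -(113 + 46)² = -1*159² = -1*25281 = -25281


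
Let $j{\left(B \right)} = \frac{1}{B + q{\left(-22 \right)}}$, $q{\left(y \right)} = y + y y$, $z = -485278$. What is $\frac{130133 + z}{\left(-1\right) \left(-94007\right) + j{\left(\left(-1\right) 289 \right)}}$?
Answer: $- \frac{8777155}{2323316} \approx -3.7779$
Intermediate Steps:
$q{\left(y \right)} = y + y^{2}$
$j{\left(B \right)} = \frac{1}{462 + B}$ ($j{\left(B \right)} = \frac{1}{B - 22 \left(1 - 22\right)} = \frac{1}{B - -462} = \frac{1}{B + 462} = \frac{1}{462 + B}$)
$\frac{130133 + z}{\left(-1\right) \left(-94007\right) + j{\left(\left(-1\right) 289 \right)}} = \frac{130133 - 485278}{\left(-1\right) \left(-94007\right) + \frac{1}{462 - 289}} = - \frac{355145}{94007 + \frac{1}{462 - 289}} = - \frac{355145}{94007 + \frac{1}{173}} = - \frac{355145}{\frac{16263212}{173}} = \left(-355145\right) \frac{173}{16263212} = - \frac{8777155}{2323316}$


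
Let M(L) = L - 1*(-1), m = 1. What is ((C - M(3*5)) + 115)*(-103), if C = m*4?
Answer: -10609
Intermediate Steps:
C = 4 (C = 1*4 = 4)
M(L) = 1 + L (M(L) = L + 1 = 1 + L)
((C - M(3*5)) + 115)*(-103) = ((4 - (1 + 3*5)) + 115)*(-103) = ((4 - (1 + 15)) + 115)*(-103) = ((4 - 1*16) + 115)*(-103) = ((4 - 16) + 115)*(-103) = (-12 + 115)*(-103) = 103*(-103) = -10609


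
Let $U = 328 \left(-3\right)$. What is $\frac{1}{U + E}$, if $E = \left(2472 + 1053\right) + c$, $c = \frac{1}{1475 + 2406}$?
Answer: $\frac{3881}{9861622} \approx 0.00039355$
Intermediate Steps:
$c = \frac{1}{3881} \approx 0.00025767$
$U = -984$
$E = \frac{13680526}{3881}$ ($E = \left(2472 + 1053\right) + \frac{1}{3881} = 3525 + \frac{1}{3881} = \frac{13680526}{3881} \approx 3525.0$)
$\frac{1}{U + E} = \frac{1}{-984 + \frac{13680526}{3881}} = \frac{1}{\frac{9861622}{3881}} = \frac{3881}{9861622}$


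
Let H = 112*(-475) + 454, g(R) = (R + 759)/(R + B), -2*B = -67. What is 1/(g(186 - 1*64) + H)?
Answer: -311/16402244 ≈ -1.8961e-5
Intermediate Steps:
B = 67/2 (B = -½*(-67) = 67/2 ≈ 33.500)
g(R) = (759 + R)/(67/2 + R) (g(R) = (R + 759)/(R + 67/2) = (759 + R)/(67/2 + R))
H = -52746 (H = -53200 + 454 = -52746)
1/(g(186 - 1*64) + H) = 1/(2*(759 + (186 - 1*64))/(67 + 2*(186 - 1*64)) - 52746) = 1/(2*(759 + (186 - 64))/(67 + 2*(186 - 64)) - 52746) = 1/(2*(759 + 122)/(67 + 2*122) - 52746) = 1/(2*881/(67 + 244) - 52746) = 1/(2*881/311 - 52746) = 1/(2*(1/311)*881 - 52746) = 1/(1762/311 - 52746) = 1/(-16402244/311) = -311/16402244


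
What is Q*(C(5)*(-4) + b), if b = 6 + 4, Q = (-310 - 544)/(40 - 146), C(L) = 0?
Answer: 4270/53 ≈ 80.566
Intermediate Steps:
Q = 427/53 (Q = -854/(-106) = -854*(-1/106) = 427/53 ≈ 8.0566)
b = 10
Q*(C(5)*(-4) + b) = 427*(0*(-4) + 10)/53 = 427*(0 + 10)/53 = (427/53)*10 = 4270/53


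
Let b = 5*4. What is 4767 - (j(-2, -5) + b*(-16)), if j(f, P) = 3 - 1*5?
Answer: 5089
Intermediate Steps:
b = 20
j(f, P) = -2 (j(f, P) = 3 - 5 = -2)
4767 - (j(-2, -5) + b*(-16)) = 4767 - (-2 + 20*(-16)) = 4767 - (-2 - 320) = 4767 - 1*(-322) = 4767 + 322 = 5089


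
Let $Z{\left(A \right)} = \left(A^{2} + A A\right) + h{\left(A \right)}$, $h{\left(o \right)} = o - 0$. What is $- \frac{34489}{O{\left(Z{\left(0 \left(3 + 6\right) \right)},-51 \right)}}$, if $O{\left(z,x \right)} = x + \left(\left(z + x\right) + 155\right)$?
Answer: $- \frac{34489}{53} \approx -650.74$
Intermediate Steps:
$h{\left(o \right)} = o$ ($h{\left(o \right)} = o + 0 = o$)
$Z{\left(A \right)} = A + 2 A^{2}$ ($Z{\left(A \right)} = \left(A^{2} + A A\right) + A = \left(A^{2} + A^{2}\right) + A = 2 A^{2} + A = A + 2 A^{2}$)
$O{\left(z,x \right)} = 155 + z + 2 x$ ($O{\left(z,x \right)} = x + \left(\left(x + z\right) + 155\right) = x + \left(155 + x + z\right) = 155 + z + 2 x$)
$- \frac{34489}{O{\left(Z{\left(0 \left(3 + 6\right) \right)},-51 \right)}} = - \frac{34489}{155 + 0 \left(3 + 6\right) \left(1 + 2 \cdot 0 \left(3 + 6\right)\right) + 2 \left(-51\right)} = - \frac{34489}{155 + 0 \cdot 9 \left(1 + 2 \cdot 0 \cdot 9\right) - 102} = - \frac{34489}{155 + 0 \left(1 + 2 \cdot 0\right) - 102} = - \frac{34489}{155 + 0 \left(1 + 0\right) - 102} = - \frac{34489}{155 + 0 \cdot 1 - 102} = - \frac{34489}{155 + 0 - 102} = - \frac{34489}{53}$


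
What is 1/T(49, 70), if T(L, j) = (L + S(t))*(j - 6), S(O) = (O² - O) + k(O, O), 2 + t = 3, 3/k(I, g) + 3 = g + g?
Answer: 1/2944 ≈ 0.00033967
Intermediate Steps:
k(I, g) = 3/(-3 + 2*g) (k(I, g) = 3/(-3 + (g + g)) = 3/(-3 + 2*g))
t = 1 (t = -2 + 3 = 1)
S(O) = O² - O + 3/(-3 + 2*O) (S(O) = (O² - O) + 3/(-3 + 2*O) = O² - O + 3/(-3 + 2*O))
T(L, j) = (-6 + j)*(-3 + L) (T(L, j) = (L + (3 + 1*(-1 + 1)*(-3 + 2*1))/(-3 + 2*1))*(j - 6) = (L + (3 + 1*0*(-3 + 2))/(-3 + 2))*(-6 + j) = (L + (3 + 1*0*(-1))/(-1))*(-6 + j) = (L - (3 + 0))*(-6 + j) = (L - 1*3)*(-6 + j) = (L - 3)*(-6 + j) = (-3 + L)*(-6 + j) = (-6 + j)*(-3 + L))
1/T(49, 70) = 1/(18 - 6*49 - 3*70 + 49*70) = 1/(18 - 294 - 210 + 3430) = 1/2944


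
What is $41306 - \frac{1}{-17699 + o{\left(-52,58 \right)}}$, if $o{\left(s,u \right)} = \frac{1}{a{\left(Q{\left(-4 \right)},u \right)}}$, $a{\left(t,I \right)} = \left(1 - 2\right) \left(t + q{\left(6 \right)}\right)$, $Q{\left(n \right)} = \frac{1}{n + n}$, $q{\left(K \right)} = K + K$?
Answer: $\frac{69452445473}{1681413} \approx 41306.0$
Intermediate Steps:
$q{\left(K \right)} = 2 K$
$Q{\left(n \right)} = \frac{1}{2 n}$
$a{\left(t,I \right)} = -12 - t$ ($a{\left(t,I \right)} = \left(1 - 2\right) \left(t + 2 \cdot 6\right) = - (t + 12) = - (12 + t) = -12 - t$)
$o{\left(s,u \right)} = - \frac{8}{95}$ ($o{\left(s,u \right)} = \frac{1}{-12 - \frac{1}{2 \left(-4\right)}} = \frac{1}{-12 - \frac{1}{2} \left(- \frac{1}{4}\right)} = \frac{1}{-12 - - \frac{1}{8}} = \frac{1}{-12 + \frac{1}{8}} = \frac{1}{- \frac{95}{8}} = - \frac{8}{95}$)
$41306 - \frac{1}{-17699 + o{\left(-52,58 \right)}} = 41306 - \frac{1}{-17699 - \frac{8}{95}} = 41306 - \frac{1}{- \frac{1681413}{95}} = 41306 - - \frac{95}{1681413} = 41306 + \frac{95}{1681413} = \frac{69452445473}{1681413}$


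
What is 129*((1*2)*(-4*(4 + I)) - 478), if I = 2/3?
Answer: -66478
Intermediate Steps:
I = ⅔ (I = 2*(⅓) = ⅔ ≈ 0.66667)
129*((1*2)*(-4*(4 + I)) - 478) = 129*((1*2)*(-4*(4 + ⅔)) - 478) = 129*(2*(-4*14/3) - 478) = 129*(2*(-56/3) - 478) = 129*(-112/3 - 478) = 129*(-1546/3) = -66478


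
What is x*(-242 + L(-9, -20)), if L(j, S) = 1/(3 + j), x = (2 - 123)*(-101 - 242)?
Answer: -60303859/6 ≈ -1.0051e+7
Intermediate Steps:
x = 41503 (x = -121*(-343) = 41503)
x*(-242 + L(-9, -20)) = 41503*(-242 + 1/(3 - 9)) = 41503*(-242 + 1/(-6)) = 41503*(-242 - 1/6) = 41503*(-1453/6) = -60303859/6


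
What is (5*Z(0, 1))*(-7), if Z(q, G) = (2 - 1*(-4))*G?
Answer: -210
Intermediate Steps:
Z(q, G) = 6*G (Z(q, G) = (2 + 4)*G = 6*G)
(5*Z(0, 1))*(-7) = (5*(6*1))*(-7) = (5*6)*(-7) = 30*(-7) = -210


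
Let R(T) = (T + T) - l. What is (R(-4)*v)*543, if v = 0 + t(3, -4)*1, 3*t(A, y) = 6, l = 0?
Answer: -8688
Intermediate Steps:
t(A, y) = 2 (t(A, y) = (⅓)*6 = 2)
R(T) = 2*T (R(T) = (T + T) - 1*0 = 2*T + 0 = 2*T)
v = 2 (v = 0 + 2*1 = 0 + 2 = 2)
(R(-4)*v)*543 = ((2*(-4))*2)*543 = -8*2*543 = -16*543 = -8688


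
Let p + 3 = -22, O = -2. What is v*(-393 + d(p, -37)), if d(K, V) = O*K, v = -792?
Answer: 271656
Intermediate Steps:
p = -25 (p = -3 - 22 = -25)
d(K, V) = -2*K
v*(-393 + d(p, -37)) = -792*(-393 - 2*(-25)) = -792*(-393 + 50) = -792*(-343) = 271656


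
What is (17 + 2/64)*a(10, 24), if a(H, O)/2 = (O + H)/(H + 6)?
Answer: 9265/128 ≈ 72.383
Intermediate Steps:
a(H, O) = 2*(H + O)/(6 + H) (a(H, O) = 2*((O + H)/(H + 6)) = 2*((H + O)/(6 + H)) = 2*(H + O)/(6 + H))
(17 + 2/64)*a(10, 24) = (17 + 2/64)*(2*(10 + 24)/(6 + 10)) = (17 + 2*(1/64))*(2*34/16) = (17 + 1/32)*(2*(1/16)*34) = (545/32)*(17/4) = 9265/128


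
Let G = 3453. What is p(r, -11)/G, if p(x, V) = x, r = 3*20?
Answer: 20/1151 ≈ 0.017376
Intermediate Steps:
r = 60
p(r, -11)/G = 60/3453 = 60*(1/3453) = 20/1151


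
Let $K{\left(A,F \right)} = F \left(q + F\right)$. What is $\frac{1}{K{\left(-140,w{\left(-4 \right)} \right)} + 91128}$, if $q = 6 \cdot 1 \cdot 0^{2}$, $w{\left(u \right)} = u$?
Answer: $\frac{1}{91144} \approx 1.0972 \cdot 10^{-5}$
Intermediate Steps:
$q = 0$ ($q = 6 \cdot 0 = 0$)
$K{\left(A,F \right)} = F^{2}$ ($K{\left(A,F \right)} = F \left(0 + F\right) = F F = F^{2}$)
$\frac{1}{K{\left(-140,w{\left(-4 \right)} \right)} + 91128} = \frac{1}{\left(-4\right)^{2} + 91128} = \frac{1}{16 + 91128} = \frac{1}{91144}$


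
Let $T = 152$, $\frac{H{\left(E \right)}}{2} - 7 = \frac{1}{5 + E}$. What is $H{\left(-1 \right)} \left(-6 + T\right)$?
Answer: $2117$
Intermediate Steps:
$H{\left(E \right)} = 14 + \frac{2}{5 + E}$
$H{\left(-1 \right)} \left(-6 + T\right) = \frac{2 \left(36 + 7 \left(-1\right)\right)}{5 - 1} \left(-6 + 152\right) = \frac{2 \left(36 - 7\right)}{4} \cdot 146 = 2 \cdot \frac{1}{4} \cdot 29 \cdot 146 = \frac{29}{2} \cdot 146 = 2117$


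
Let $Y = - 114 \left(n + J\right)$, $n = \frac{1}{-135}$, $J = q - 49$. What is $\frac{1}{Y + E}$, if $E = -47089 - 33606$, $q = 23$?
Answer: $- \frac{45}{3497857} \approx -1.2865 \cdot 10^{-5}$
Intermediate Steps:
$J = -26$ ($J = 23 - 49 = -26$)
$n = - \frac{1}{135} \approx -0.0074074$
$Y = \frac{133418}{45}$ ($Y = - 114 \left(- \frac{1}{135} - 26\right) = \left(-114\right) \left(- \frac{3511}{135}\right) = \frac{133418}{45} \approx 2964.8$)
$E = -80695$ ($E = -47089 - 33606 = -80695$)
$\frac{1}{Y + E} = \frac{1}{\frac{133418}{45} - 80695} = \frac{1}{- \frac{3497857}{45}} = - \frac{45}{3497857}$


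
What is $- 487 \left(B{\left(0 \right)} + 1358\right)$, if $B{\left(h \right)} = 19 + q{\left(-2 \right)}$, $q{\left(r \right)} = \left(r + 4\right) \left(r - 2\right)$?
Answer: $-666703$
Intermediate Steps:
$q{\left(r \right)} = \left(-2 + r\right) \left(4 + r\right)$ ($q{\left(r \right)} = \left(4 + r\right) \left(-2 + r\right) = \left(-2 + r\right) \left(4 + r\right)$)
$B{\left(h \right)} = 11$ ($B{\left(h \right)} = 19 + \left(-8 + \left(-2\right)^{2} + 2 \left(-2\right)\right) = 19 - 8 = 11$)
$- 487 \left(B{\left(0 \right)} + 1358\right) = - 487 \left(11 + 1358\right) = \left(-487\right) 1369 = -666703$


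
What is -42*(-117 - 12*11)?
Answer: 10458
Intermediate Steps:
-42*(-117 - 12*11) = -42*(-117 - 132) = -42*(-249) = 10458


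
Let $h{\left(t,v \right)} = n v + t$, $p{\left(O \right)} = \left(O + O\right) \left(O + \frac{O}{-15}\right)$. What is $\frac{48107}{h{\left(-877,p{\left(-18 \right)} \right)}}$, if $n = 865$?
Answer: $\frac{48107}{522275} \approx 0.092111$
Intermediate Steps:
$p{\left(O \right)} = \frac{28 O^{2}}{15}$ ($p{\left(O \right)} = 2 O \left(O + O \left(- \frac{1}{15}\right)\right) = 2 O \left(O - \frac{O}{15}\right) = 2 O \frac{14 O}{15} = \frac{28 O^{2}}{15}$)
$h{\left(t,v \right)} = t + 865 v$ ($h{\left(t,v \right)} = 865 v + t = t + 865 v$)
$\frac{48107}{h{\left(-877,p{\left(-18 \right)} \right)}} = \frac{48107}{-877 + 865 \frac{28 \left(-18\right)^{2}}{15}} = \frac{48107}{-877 + 865 \cdot \frac{28}{15} \cdot 324} = \frac{48107}{-877 + 865 \cdot \frac{3024}{5}} = \frac{48107}{-877 + 523152} = \frac{48107}{522275}$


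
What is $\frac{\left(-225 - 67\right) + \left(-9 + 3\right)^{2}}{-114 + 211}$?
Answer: $- \frac{256}{97} \approx -2.6392$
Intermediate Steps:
$\frac{\left(-225 - 67\right) + \left(-9 + 3\right)^{2}}{-114 + 211} = \frac{\left(-225 - 67\right) + \left(-6\right)^{2}}{97} = \left(-292 + 36\right) \frac{1}{97} = \left(-256\right) \frac{1}{97} = - \frac{256}{97}$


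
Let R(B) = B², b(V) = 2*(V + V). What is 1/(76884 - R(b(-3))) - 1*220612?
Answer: -16929764879/76740 ≈ -2.2061e+5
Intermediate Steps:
b(V) = 4*V (b(V) = 2*(2*V) = 4*V)
1/(76884 - R(b(-3))) - 1*220612 = 1/(76884 - (4*(-3))²) - 1*220612 = 1/(76884 - 1*(-12)²) - 220612 = 1/(76884 - 1*144) - 220612 = 1/(76884 - 144) - 220612 = 1/76740 - 220612 = -16929764879/76740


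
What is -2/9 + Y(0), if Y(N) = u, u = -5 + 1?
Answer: -38/9 ≈ -4.2222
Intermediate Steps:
u = -4
Y(N) = -4
-2/9 + Y(0) = -2/9 - 4 = -38/9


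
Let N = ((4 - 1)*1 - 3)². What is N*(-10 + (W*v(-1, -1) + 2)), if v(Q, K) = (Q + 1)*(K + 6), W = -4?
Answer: 0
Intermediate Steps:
v(Q, K) = (1 + Q)*(6 + K)
N = 0 (N = (3*1 - 3)² = (3 - 3)² = 0² = 0)
N*(-10 + (W*v(-1, -1) + 2)) = 0*(-10 + (-4*(6 - 1 + 6*(-1) - 1*(-1)) + 2)) = 0*(-10 + (-4*(6 - 1 - 6 + 1) + 2)) = 0*(-10 + (-4*0 + 2)) = 0*(-10 + (0 + 2)) = 0*(-10 + 2) = 0*(-8) = 0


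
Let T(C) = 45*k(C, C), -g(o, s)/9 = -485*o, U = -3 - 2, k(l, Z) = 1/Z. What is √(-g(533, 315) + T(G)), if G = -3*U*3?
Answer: 4*I*√145409 ≈ 1525.3*I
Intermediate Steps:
U = -5
G = 45 (G = -3*(-5)*3 = 15*3 = 45)
g(o, s) = 4365*o (g(o, s) = -(-4365)*o = 4365*o)
T(C) = 45/C
√(-g(533, 315) + T(G)) = √(-4365*533 + 45/45) = √(-1*2326545 + 45*(1/45)) = √(-2326545 + 1) = √(-2326544) = 4*I*√145409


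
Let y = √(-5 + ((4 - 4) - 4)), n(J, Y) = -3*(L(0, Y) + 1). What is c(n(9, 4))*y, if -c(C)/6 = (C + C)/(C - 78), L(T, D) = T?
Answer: -4*I/3 ≈ -1.3333*I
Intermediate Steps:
n(J, Y) = -3 (n(J, Y) = -3*(0 + 1) = -3*1 = -3)
c(C) = -12*C/(-78 + C) (c(C) = -6*(C + C)/(C - 78) = -6*2*C/(-78 + C) = -12*C/(-78 + C))
y = 3*I (y = √(-5 + (0 - 4)) = √(-5 - 4) = √(-9) = 3*I ≈ 3.0*I)
c(n(9, 4))*y = (-12*(-3)/(-78 - 3))*(3*I) = (-12*(-3)/(-81))*(3*I) = (-12*(-3)*(-1/81))*(3*I) = -4*I/3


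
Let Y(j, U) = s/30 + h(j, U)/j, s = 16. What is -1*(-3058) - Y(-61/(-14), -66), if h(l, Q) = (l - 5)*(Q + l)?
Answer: 39049643/12810 ≈ 3048.4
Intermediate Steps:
h(l, Q) = (-5 + l)*(Q + l)
Y(j, U) = 8/15 + (j² - 5*U - 5*j + U*j)/j (Y(j, U) = 16/30 + (j² - 5*U - 5*j + U*j)/j = 16*(1/30) + (j² - 5*U - 5*j + U*j)/j = 8/15 + (j² - 5*U - 5*j + U*j)/j)
-1*(-3058) - Y(-61/(-14), -66) = -1*(-3058) - (-67/15 - 66 - 61/(-14) - 5*(-66)/(-61/(-14))) = 3058 - (-67/15 - 66 - 61*(-1/14) - 5*(-66)/(-61*(-1/14))) = 3058 - (-67/15 - 66 + 61/14 - 5*(-66)/61/14) = 3058 - (-67/15 - 66 + 61/14 - 5*(-66)*14/61) = 3058 - (-67/15 - 66 + 61/14 + 4620/61) = 3058 - 1*123337/12810 = 3058 - 123337/12810 = 39049643/12810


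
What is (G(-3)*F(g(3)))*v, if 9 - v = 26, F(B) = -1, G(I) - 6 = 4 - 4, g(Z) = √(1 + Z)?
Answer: 102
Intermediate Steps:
G(I) = 6 (G(I) = 6 + (4 - 4) = 6 + 0 = 6)
v = -17 (v = 9 - 1*26 = 9 - 26 = -17)
(G(-3)*F(g(3)))*v = (6*(-1))*(-17) = -6*(-17) = 102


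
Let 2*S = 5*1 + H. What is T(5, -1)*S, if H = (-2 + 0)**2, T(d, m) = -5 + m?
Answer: -27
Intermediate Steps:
H = 4 (H = (-2)**2 = 4)
S = 9/2 (S = (5*1 + 4)/2 = (5 + 4)/2 = (1/2)*9 = 9/2 ≈ 4.5000)
T(5, -1)*S = (-5 - 1)*(9/2) = -6*9/2 = -27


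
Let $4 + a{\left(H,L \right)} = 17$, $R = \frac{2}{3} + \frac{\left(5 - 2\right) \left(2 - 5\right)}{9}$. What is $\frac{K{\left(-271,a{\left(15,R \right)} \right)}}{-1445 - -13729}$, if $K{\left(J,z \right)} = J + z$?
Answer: $- \frac{129}{6142} \approx -0.021003$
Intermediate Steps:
$R = - \frac{1}{3}$ ($R = 2 \cdot \frac{1}{3} + 3 \left(-3\right) \frac{1}{9} = \frac{2}{3} - 1 = - \frac{1}{3} \approx -0.33333$)
$a{\left(H,L \right)} = 13$ ($a{\left(H,L \right)} = -4 + 17 = 13$)
$\frac{K{\left(-271,a{\left(15,R \right)} \right)}}{-1445 - -13729} = \frac{-271 + 13}{-1445 - -13729} = - \frac{258}{-1445 + 13729} = - \frac{258}{12284} = \left(-258\right) \frac{1}{12284} = - \frac{129}{6142}$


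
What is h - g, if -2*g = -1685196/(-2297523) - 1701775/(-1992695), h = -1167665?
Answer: -712783114455320567/610435012598 ≈ -1.1677e+6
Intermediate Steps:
g = -484529923103/610435012598 (g = -(-1685196/(-2297523) - 1701775/(-1992695))/2 = -(-1685196*(-1/2297523) - 1701775*(-1/1992695))/2 = -(561732/765841 + 340355/398539)/2 = -½*484529923103/305217506299 = -484529923103/610435012598 ≈ -0.79375)
h - g = -1167665 - 1*(-484529923103/610435012598) = -1167665 + 484529923103/610435012598 = -712783114455320567/610435012598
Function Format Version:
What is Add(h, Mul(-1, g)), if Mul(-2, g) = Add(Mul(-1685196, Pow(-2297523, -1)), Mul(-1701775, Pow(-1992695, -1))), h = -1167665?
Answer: Rational(-712783114455320567, 610435012598) ≈ -1.1677e+6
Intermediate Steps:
g = Rational(-484529923103, 610435012598) (g = Mul(Rational(-1, 2), Add(Mul(-1685196, Pow(-2297523, -1)), Mul(-1701775, Pow(-1992695, -1)))) = Mul(Rational(-1, 2), Add(Mul(-1685196, Rational(-1, 2297523)), Mul(-1701775, Rational(-1, 1992695)))) = Mul(Rational(-1, 2), Add(Rational(561732, 765841), Rational(340355, 398539))) = Mul(Rational(-1, 2), Rational(484529923103, 305217506299)) = Rational(-484529923103, 610435012598) ≈ -0.79375)
Add(h, Mul(-1, g)) = Add(-1167665, Mul(-1, Rational(-484529923103, 610435012598))) = Add(-1167665, Rational(484529923103, 610435012598)) = Rational(-712783114455320567, 610435012598)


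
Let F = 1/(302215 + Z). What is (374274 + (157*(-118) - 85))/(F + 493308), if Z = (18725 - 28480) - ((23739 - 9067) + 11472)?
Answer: 94718747508/131375813329 ≈ 0.72098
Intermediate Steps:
Z = -35899 (Z = -9755 - (14672 + 11472) = -9755 - 1*26144 = -9755 - 26144 = -35899)
F = 1/266316 (F = 1/(302215 - 35899) = 1/266316 ≈ 3.7549e-6)
(374274 + (157*(-118) - 85))/(F + 493308) = (374274 + (157*(-118) - 85))/(1/266316 + 493308) = (374274 + (-18526 - 85))/(131375813329/266316) = (374274 - 18611)*(266316/131375813329) = 355663*(266316/131375813329) = 94718747508/131375813329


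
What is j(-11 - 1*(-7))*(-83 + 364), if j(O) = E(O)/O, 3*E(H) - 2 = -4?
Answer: 281/6 ≈ 46.833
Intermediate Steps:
E(H) = -2/3 (E(H) = 2/3 + (1/3)*(-4) = 2/3 - 4/3 = -2/3)
j(O) = -2/(3*O)
j(-11 - 1*(-7))*(-83 + 364) = (-2/(3*(-11 - 1*(-7))))*(-83 + 364) = -2/(3*(-11 + 7))*281 = -2/3/(-4)*281 = -2/3*(-1/4)*281 = (1/6)*281 = 281/6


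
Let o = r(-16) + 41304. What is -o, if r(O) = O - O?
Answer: -41304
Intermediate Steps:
r(O) = 0
o = 41304 (o = 0 + 41304 = 41304)
-o = -1*41304 = -41304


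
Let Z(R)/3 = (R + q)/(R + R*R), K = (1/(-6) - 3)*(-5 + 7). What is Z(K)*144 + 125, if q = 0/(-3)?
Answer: 44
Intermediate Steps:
q = 0 (q = 0*(-⅓) = 0)
K = -19/3 (K = (1*(-⅙) - 3)*2 = (-⅙ - 3)*2 = -19/6*2 = -19/3 ≈ -6.3333)
Z(R) = 3*R/(R + R²) (Z(R) = 3*((R + 0)/(R + R*R)) = 3*(R/(R + R²)) = 3*R/(R + R²))
Z(K)*144 + 125 = (3/(1 - 19/3))*144 + 125 = (3/(-16/3))*144 + 125 = (3*(-3/16))*144 + 125 = -9/16*144 + 125 = -81 + 125 = 44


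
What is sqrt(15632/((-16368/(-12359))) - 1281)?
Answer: 2*sqrt(2752964610)/1023 ≈ 102.58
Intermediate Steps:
sqrt(15632/((-16368/(-12359))) - 1281) = sqrt(15632/((-16368*(-1/12359))) - 1281) = sqrt(15632/(16368/12359) - 1281) = sqrt(15632*(12359/16368) - 1281) = sqrt(12074743/1023 - 1281) = sqrt(10764280/1023) = 2*sqrt(2752964610)/1023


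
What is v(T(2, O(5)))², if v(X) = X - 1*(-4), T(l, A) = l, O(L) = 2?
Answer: 36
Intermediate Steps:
v(X) = 4 + X (v(X) = X + 4 = 4 + X)
v(T(2, O(5)))² = (4 + 2)² = 6² = 36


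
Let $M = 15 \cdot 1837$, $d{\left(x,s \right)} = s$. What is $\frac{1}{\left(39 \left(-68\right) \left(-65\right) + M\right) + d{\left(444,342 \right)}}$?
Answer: $\frac{1}{200277} \approx 4.9931 \cdot 10^{-6}$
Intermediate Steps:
$M = 27555$
$\frac{1}{\left(39 \left(-68\right) \left(-65\right) + M\right) + d{\left(444,342 \right)}} = \frac{1}{\left(39 \left(-68\right) \left(-65\right) + 27555\right) + 342} = \frac{1}{\left(\left(-2652\right) \left(-65\right) + 27555\right) + 342} = \frac{1}{\left(172380 + 27555\right) + 342} = \frac{1}{199935 + 342} = \frac{1}{200277}$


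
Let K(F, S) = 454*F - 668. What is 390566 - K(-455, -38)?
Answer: 597804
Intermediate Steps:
K(F, S) = -668 + 454*F
390566 - K(-455, -38) = 390566 - (-668 + 454*(-455)) = 390566 - (-668 - 206570) = 390566 - 1*(-207238) = 390566 + 207238 = 597804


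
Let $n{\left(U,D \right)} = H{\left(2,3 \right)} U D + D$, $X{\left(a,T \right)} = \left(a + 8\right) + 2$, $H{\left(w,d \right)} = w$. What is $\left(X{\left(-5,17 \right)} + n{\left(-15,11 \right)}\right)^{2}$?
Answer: $98596$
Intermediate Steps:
$X{\left(a,T \right)} = 10 + a$ ($X{\left(a,T \right)} = \left(8 + a\right) + 2 = 10 + a$)
$n{\left(U,D \right)} = D + 2 D U$ ($n{\left(U,D \right)} = 2 U D + D = 2 D U + D = D + 2 D U$)
$\left(X{\left(-5,17 \right)} + n{\left(-15,11 \right)}\right)^{2} = \left(\left(10 - 5\right) + 11 \left(1 + 2 \left(-15\right)\right)\right)^{2} = \left(5 + 11 \left(1 - 30\right)\right)^{2} = \left(5 + 11 \left(-29\right)\right)^{2} = \left(5 - 319\right)^{2} = \left(-314\right)^{2} = 98596$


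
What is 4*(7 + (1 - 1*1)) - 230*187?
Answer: -42982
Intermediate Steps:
4*(7 + (1 - 1*1)) - 230*187 = 4*(7 + (1 - 1)) - 43010 = 4*(7 + 0) - 43010 = 4*7 - 43010 = 28 - 43010 = -42982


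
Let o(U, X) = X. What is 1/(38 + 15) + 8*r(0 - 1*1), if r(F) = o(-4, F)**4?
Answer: 425/53 ≈ 8.0189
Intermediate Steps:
r(F) = F**4
1/(38 + 15) + 8*r(0 - 1*1) = 1/(38 + 15) + 8*(0 - 1*1)**4 = 1/53 + 8*(0 - 1)**4 = 1/53 + 8*(-1)**4 = 1/53 + 8*1 = 1/53 + 8 = 425/53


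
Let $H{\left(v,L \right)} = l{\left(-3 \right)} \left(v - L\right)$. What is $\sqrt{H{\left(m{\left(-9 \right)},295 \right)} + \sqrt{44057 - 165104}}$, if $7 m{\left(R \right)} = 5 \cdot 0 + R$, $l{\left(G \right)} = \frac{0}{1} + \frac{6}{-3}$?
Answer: $\frac{\sqrt{29036 + 49 i \sqrt{121047}}}{7} \approx 25.296 + 6.8771 i$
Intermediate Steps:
$l{\left(G \right)} = -2$ ($l{\left(G \right)} = 0 \cdot 1 + 6 \left(- \frac{1}{3}\right) = 0 - 2 = -2$)
$m{\left(R \right)} = \frac{R}{7}$ ($m{\left(R \right)} = \frac{5 \cdot 0 + R}{7} = \frac{0 + R}{7} = \frac{R}{7}$)
$H{\left(v,L \right)} = - 2 v + 2 L$ ($H{\left(v,L \right)} = - 2 \left(v - L\right) = - 2 v + 2 L$)
$\sqrt{H{\left(m{\left(-9 \right)},295 \right)} + \sqrt{44057 - 165104}} = \sqrt{\left(- 2 \cdot \frac{1}{7} \left(-9\right) + 2 \cdot 295\right) + \sqrt{44057 - 165104}} = \sqrt{\left(\left(-2\right) \left(- \frac{9}{7}\right) + 590\right) + \sqrt{-121047}} = \sqrt{\left(\frac{18}{7} + 590\right) + i \sqrt{121047}} = \sqrt{\frac{4148}{7} + i \sqrt{121047}}$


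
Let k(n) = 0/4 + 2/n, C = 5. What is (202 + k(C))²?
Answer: 1024144/25 ≈ 40966.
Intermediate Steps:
k(n) = 2/n (k(n) = 0*(¼) + 2/n = 0 + 2/n = 2/n)
(202 + k(C))² = (202 + 2/5)² = (202 + 2*(⅕))² = (202 + ⅖)² = (1012/5)² = 1024144/25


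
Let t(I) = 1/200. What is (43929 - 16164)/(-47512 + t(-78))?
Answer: -5553000/9502399 ≈ -0.58438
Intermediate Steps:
t(I) = 1/200
(43929 - 16164)/(-47512 + t(-78)) = (43929 - 16164)/(-47512 + 1/200) = 27765/(-9502399/200) = 27765*(-200/9502399) = -5553000/9502399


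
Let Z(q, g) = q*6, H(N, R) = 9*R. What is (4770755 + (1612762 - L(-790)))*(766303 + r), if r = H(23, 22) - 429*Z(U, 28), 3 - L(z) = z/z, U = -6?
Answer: 4991557636675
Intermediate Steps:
L(z) = 2 (L(z) = 3 - z/z = 3 - 1*1 = 3 - 1 = 2)
Z(q, g) = 6*q
r = 15642 (r = 9*22 - 2574*(-6) = 198 - 429*(-36) = 198 + 15444 = 15642)
(4770755 + (1612762 - L(-790)))*(766303 + r) = (4770755 + (1612762 - 1*2))*(766303 + 15642) = (4770755 + (1612762 - 2))*781945 = (4770755 + 1612760)*781945 = 6383515*781945 = 4991557636675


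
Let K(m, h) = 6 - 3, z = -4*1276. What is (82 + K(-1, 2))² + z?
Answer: 2121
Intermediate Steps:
z = -5104
K(m, h) = 3
(82 + K(-1, 2))² + z = (82 + 3)² - 5104 = 85² - 5104 = 7225 - 5104 = 2121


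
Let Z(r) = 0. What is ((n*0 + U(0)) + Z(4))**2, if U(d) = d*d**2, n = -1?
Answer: 0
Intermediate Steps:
U(d) = d**3
((n*0 + U(0)) + Z(4))**2 = ((-1*0 + 0**3) + 0)**2 = ((0 + 0) + 0)**2 = (0 + 0)**2 = 0**2 = 0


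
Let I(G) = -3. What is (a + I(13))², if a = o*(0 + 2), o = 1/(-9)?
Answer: 841/81 ≈ 10.383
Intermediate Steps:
o = -⅑ ≈ -0.11111
a = -2/9 (a = -(0 + 2)/9 = -⅑*2 = -2/9 ≈ -0.22222)
(a + I(13))² = (-2/9 - 3)² = (-29/9)² = 841/81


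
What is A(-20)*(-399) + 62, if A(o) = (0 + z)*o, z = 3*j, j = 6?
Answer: 143702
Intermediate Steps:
z = 18 (z = 3*6 = 18)
A(o) = 18*o (A(o) = (0 + 18)*o = 18*o)
A(-20)*(-399) + 62 = (18*(-20))*(-399) + 62 = -360*(-399) + 62 = 143640 + 62 = 143702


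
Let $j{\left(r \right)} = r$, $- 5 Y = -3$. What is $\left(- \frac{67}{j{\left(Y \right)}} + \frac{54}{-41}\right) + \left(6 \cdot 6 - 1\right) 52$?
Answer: $\frac{209963}{123} \approx 1707.0$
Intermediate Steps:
$Y = \frac{3}{5}$ ($Y = \left(- \frac{1}{5}\right) \left(-3\right) = \frac{3}{5} \approx 0.6$)
$\left(- \frac{67}{j{\left(Y \right)}} + \frac{54}{-41}\right) + \left(6 \cdot 6 - 1\right) 52 = \left(- \frac{67}{\frac{3}{5}} + \frac{54}{-41}\right) + \left(6 \cdot 6 - 1\right) 52 = \left(\left(-67\right) \frac{5}{3} + 54 \left(- \frac{1}{41}\right)\right) + \left(36 - 1\right) 52 = \left(- \frac{335}{3} - \frac{54}{41}\right) + 35 \cdot 52 = - \frac{13897}{123} + 1820 = \frac{209963}{123}$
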